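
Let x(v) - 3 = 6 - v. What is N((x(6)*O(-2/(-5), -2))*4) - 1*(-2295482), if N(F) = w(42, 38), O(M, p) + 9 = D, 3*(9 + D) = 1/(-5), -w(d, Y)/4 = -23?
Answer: 2295574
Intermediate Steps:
w(d, Y) = 92 (w(d, Y) = -4*(-23) = 92)
x(v) = 9 - v (x(v) = 3 + (6 - v) = 9 - v)
D = -136/15 (D = -9 + (⅓)/(-5) = -9 + (⅓)*(-⅕) = -9 - 1/15 = -136/15 ≈ -9.0667)
O(M, p) = -271/15 (O(M, p) = -9 - 136/15 = -271/15)
N(F) = 92
N((x(6)*O(-2/(-5), -2))*4) - 1*(-2295482) = 92 - 1*(-2295482) = 92 + 2295482 = 2295574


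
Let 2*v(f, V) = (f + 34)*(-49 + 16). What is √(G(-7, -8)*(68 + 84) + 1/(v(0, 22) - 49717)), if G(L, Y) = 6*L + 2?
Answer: I*√15369493936998/50278 ≈ 77.974*I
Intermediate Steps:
G(L, Y) = 2 + 6*L
v(f, V) = -561 - 33*f/2 (v(f, V) = ((f + 34)*(-49 + 16))/2 = ((34 + f)*(-33))/2 = (-1122 - 33*f)/2 = -561 - 33*f/2)
√(G(-7, -8)*(68 + 84) + 1/(v(0, 22) - 49717)) = √((2 + 6*(-7))*(68 + 84) + 1/((-561 - 33/2*0) - 49717)) = √((2 - 42)*152 + 1/((-561 + 0) - 49717)) = √(-40*152 + 1/(-561 - 49717)) = √(-6080 + 1/(-50278)) = √(-6080 - 1/50278) = √(-305690241/50278) = I*√15369493936998/50278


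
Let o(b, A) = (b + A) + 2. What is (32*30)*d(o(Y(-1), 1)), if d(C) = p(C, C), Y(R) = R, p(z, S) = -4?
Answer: -3840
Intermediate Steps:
o(b, A) = 2 + A + b (o(b, A) = (A + b) + 2 = 2 + A + b)
d(C) = -4
(32*30)*d(o(Y(-1), 1)) = (32*30)*(-4) = 960*(-4) = -3840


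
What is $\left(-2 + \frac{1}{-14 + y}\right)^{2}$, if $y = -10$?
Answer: $\frac{2401}{576} \approx 4.1684$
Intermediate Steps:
$\left(-2 + \frac{1}{-14 + y}\right)^{2} = \left(-2 + \frac{1}{-14 - 10}\right)^{2} = \left(-2 + \frac{1}{-24}\right)^{2} = \left(-2 - \frac{1}{24}\right)^{2} = \left(- \frac{49}{24}\right)^{2} = \frac{2401}{576}$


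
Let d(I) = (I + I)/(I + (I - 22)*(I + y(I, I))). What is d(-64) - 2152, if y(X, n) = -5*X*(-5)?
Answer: -4809722/2235 ≈ -2152.0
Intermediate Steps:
y(X, n) = 25*X
d(I) = 2*I/(I + 26*I*(-22 + I)) (d(I) = (I + I)/(I + (I - 22)*(I + 25*I)) = (2*I)/(I + (-22 + I)*(26*I)) = (2*I)/(I + 26*I*(-22 + I)) = 2*I/(I + 26*I*(-22 + I)))
d(-64) - 2152 = 2/(-571 + 26*(-64)) - 2152 = 2/(-571 - 1664) - 2152 = 2/(-2235) - 2152 = 2*(-1/2235) - 2152 = -2/2235 - 2152 = -4809722/2235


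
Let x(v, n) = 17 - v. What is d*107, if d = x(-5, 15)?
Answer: 2354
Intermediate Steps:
d = 22 (d = 17 - 1*(-5) = 17 + 5 = 22)
d*107 = 22*107 = 2354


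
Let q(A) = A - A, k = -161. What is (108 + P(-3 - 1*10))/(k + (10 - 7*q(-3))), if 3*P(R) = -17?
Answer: -307/453 ≈ -0.67770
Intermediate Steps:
q(A) = 0
P(R) = -17/3 (P(R) = (⅓)*(-17) = -17/3)
(108 + P(-3 - 1*10))/(k + (10 - 7*q(-3))) = (108 - 17/3)/(-161 + (10 - 7*0)) = 307/(3*(-161 + (10 + 0))) = 307/(3*(-161 + 10)) = (307/3)/(-151) = (307/3)*(-1/151) = -307/453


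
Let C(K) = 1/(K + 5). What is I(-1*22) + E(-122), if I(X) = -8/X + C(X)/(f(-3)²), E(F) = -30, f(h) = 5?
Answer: -138561/4675 ≈ -29.639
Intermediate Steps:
C(K) = 1/(5 + K)
I(X) = -8/X + 1/(25*(5 + X)) (I(X) = -8/X + 1/((5 + X)*(5²)) = -8/X + 1/((5 + X)*25) = -8/X + (1/25)/(5 + X) = -8/X + 1/(25*(5 + X)))
I(-1*22) + E(-122) = (-1000 - (-199)*22)/(25*((-1*22))*(5 - 1*22)) - 30 = (1/25)*(-1000 - 199*(-22))/(-22*(5 - 22)) - 30 = (1/25)*(-1/22)*(-1000 + 4378)/(-17) - 30 = (1/25)*(-1/22)*(-1/17)*3378 - 30 = 1689/4675 - 30 = -138561/4675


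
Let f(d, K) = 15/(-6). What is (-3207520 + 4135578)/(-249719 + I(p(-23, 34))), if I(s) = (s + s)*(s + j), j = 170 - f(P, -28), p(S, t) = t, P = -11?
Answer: -928058/235677 ≈ -3.9378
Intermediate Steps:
f(d, K) = -5/2 (f(d, K) = 15*(-⅙) = -5/2)
j = 345/2 (j = 170 - 1*(-5/2) = 170 + 5/2 = 345/2 ≈ 172.50)
I(s) = 2*s*(345/2 + s) (I(s) = (s + s)*(s + 345/2) = (2*s)*(345/2 + s) = 2*s*(345/2 + s))
(-3207520 + 4135578)/(-249719 + I(p(-23, 34))) = (-3207520 + 4135578)/(-249719 + 34*(345 + 2*34)) = 928058/(-249719 + 34*(345 + 68)) = 928058/(-249719 + 34*413) = 928058/(-249719 + 14042) = 928058/(-235677) = 928058*(-1/235677) = -928058/235677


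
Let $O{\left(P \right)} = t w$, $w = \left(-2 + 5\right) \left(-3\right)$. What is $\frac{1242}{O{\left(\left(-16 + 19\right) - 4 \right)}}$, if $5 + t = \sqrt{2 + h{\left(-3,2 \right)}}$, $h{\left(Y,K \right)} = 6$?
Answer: $\frac{690}{17} + \frac{276 \sqrt{2}}{17} \approx 63.548$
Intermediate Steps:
$t = -5 + 2 \sqrt{2}$ ($t = -5 + \sqrt{2 + 6} = -5 + \sqrt{8} = -5 + 2 \sqrt{2} \approx -2.1716$)
$w = -9$ ($w = 3 \left(-3\right) = -9$)
$O{\left(P \right)} = 45 - 18 \sqrt{2}$ ($O{\left(P \right)} = \left(-5 + 2 \sqrt{2}\right) \left(-9\right) = 45 - 18 \sqrt{2}$)
$\frac{1242}{O{\left(\left(-16 + 19\right) - 4 \right)}} = \frac{1242}{45 - 18 \sqrt{2}}$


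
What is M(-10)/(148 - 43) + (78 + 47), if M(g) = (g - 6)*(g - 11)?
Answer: 641/5 ≈ 128.20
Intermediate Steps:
M(g) = (-11 + g)*(-6 + g) (M(g) = (-6 + g)*(-11 + g) = (-11 + g)*(-6 + g))
M(-10)/(148 - 43) + (78 + 47) = (66 + (-10)² - 17*(-10))/(148 - 43) + (78 + 47) = (66 + 100 + 170)/105 + 125 = (1/105)*336 + 125 = 16/5 + 125 = 641/5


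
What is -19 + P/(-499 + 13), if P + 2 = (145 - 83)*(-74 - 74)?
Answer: -28/243 ≈ -0.11523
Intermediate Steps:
P = -9178 (P = -2 + (145 - 83)*(-74 - 74) = -2 + 62*(-148) = -2 - 9176 = -9178)
-19 + P/(-499 + 13) = -19 - 9178/(-499 + 13) = -19 - 9178/(-486) = -19 - 9178*(-1/486) = -19 + 4589/243 = -28/243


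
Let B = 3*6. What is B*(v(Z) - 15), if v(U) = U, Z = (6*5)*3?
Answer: 1350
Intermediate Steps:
Z = 90 (Z = 30*3 = 90)
B = 18
B*(v(Z) - 15) = 18*(90 - 15) = 18*75 = 1350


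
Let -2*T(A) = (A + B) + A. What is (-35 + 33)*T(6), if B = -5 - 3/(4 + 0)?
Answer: 25/4 ≈ 6.2500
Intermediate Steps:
B = -23/4 (B = -5 - 3/4 = -5 - 3*¼ = -5 - ¾ = -23/4 ≈ -5.7500)
T(A) = 23/8 - A (T(A) = -((A - 23/4) + A)/2 = -((-23/4 + A) + A)/2 = -(-23/4 + 2*A)/2 = 23/8 - A)
(-35 + 33)*T(6) = (-35 + 33)*(23/8 - 1*6) = -2*(23/8 - 6) = -2*(-25/8) = 25/4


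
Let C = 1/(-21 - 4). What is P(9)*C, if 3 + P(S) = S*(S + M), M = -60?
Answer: 462/25 ≈ 18.480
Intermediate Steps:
P(S) = -3 + S*(-60 + S) (P(S) = -3 + S*(S - 60) = -3 + S*(-60 + S))
C = -1/25 (C = 1/(-25) = -1/25 ≈ -0.040000)
P(9)*C = (-3 + 9**2 - 60*9)*(-1/25) = (-3 + 81 - 540)*(-1/25) = -462*(-1/25) = 462/25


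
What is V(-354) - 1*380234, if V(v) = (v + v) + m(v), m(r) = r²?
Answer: -255626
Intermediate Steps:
V(v) = v² + 2*v (V(v) = (v + v) + v² = 2*v + v² = v² + 2*v)
V(-354) - 1*380234 = -354*(2 - 354) - 1*380234 = -354*(-352) - 380234 = 124608 - 380234 = -255626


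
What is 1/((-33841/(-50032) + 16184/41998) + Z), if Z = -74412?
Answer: -1050621968/78177766396713 ≈ -1.3439e-5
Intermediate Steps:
1/((-33841/(-50032) + 16184/41998) + Z) = 1/((-33841/(-50032) + 16184/41998) - 74412) = 1/((-33841*(-1/50032) + 16184*(1/41998)) - 74412) = 1/((33841/50032 + 8092/20999) - 74412) = 1/(1115486103/1050621968 - 74412) = 1/(-78177766396713/1050621968) = -1050621968/78177766396713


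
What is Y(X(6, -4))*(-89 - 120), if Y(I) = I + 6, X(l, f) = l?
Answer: -2508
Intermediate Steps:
Y(I) = 6 + I
Y(X(6, -4))*(-89 - 120) = (6 + 6)*(-89 - 120) = 12*(-209) = -2508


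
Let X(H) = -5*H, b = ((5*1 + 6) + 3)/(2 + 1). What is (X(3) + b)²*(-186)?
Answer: -59582/3 ≈ -19861.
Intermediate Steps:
b = 14/3 (b = ((5 + 6) + 3)/3 = (11 + 3)*(⅓) = 14*(⅓) = 14/3 ≈ 4.6667)
(X(3) + b)²*(-186) = (-5*3 + 14/3)²*(-186) = (-15 + 14/3)²*(-186) = (-31/3)²*(-186) = (961/9)*(-186) = -59582/3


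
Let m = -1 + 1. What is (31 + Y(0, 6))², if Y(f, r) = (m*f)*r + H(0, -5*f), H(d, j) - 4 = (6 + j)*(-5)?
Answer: 25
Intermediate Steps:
m = 0
H(d, j) = -26 - 5*j (H(d, j) = 4 + (6 + j)*(-5) = 4 + (-30 - 5*j) = -26 - 5*j)
Y(f, r) = -26 + 25*f (Y(f, r) = (0*f)*r + (-26 - (-25)*f) = 0*r + (-26 + 25*f) = 0 + (-26 + 25*f) = -26 + 25*f)
(31 + Y(0, 6))² = (31 + (-26 + 25*0))² = (31 + (-26 + 0))² = (31 - 26)² = 5² = 25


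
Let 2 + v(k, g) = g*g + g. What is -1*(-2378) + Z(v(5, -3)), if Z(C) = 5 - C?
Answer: 2379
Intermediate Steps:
v(k, g) = -2 + g + g² (v(k, g) = -2 + (g*g + g) = -2 + (g² + g) = -2 + (g + g²) = -2 + g + g²)
-1*(-2378) + Z(v(5, -3)) = -1*(-2378) + (5 - (-2 - 3 + (-3)²)) = 2378 + (5 - (-2 - 3 + 9)) = 2378 + (5 - 1*4) = 2378 + (5 - 4) = 2378 + 1 = 2379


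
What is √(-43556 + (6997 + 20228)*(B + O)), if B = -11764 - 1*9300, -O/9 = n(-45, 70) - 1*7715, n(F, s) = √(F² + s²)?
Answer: √(1316856919 - 1225125*√277) ≈ 36007.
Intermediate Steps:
O = 69435 - 45*√277 (O = -9*(√((-45)² + 70²) - 1*7715) = -9*(√(2025 + 4900) - 7715) = -9*(√6925 - 7715) = -9*(5*√277 - 7715) = -9*(-7715 + 5*√277) = 69435 - 45*√277 ≈ 68686.)
B = -21064 (B = -11764 - 9300 = -21064)
√(-43556 + (6997 + 20228)*(B + O)) = √(-43556 + (6997 + 20228)*(-21064 + (69435 - 45*√277))) = √(-43556 + 27225*(48371 - 45*√277)) = √(-43556 + (1316900475 - 1225125*√277)) = √(1316856919 - 1225125*√277)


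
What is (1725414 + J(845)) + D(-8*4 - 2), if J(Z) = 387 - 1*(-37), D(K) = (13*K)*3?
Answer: 1724512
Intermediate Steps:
D(K) = 39*K
J(Z) = 424 (J(Z) = 387 + 37 = 424)
(1725414 + J(845)) + D(-8*4 - 2) = (1725414 + 424) + 39*(-8*4 - 2) = 1725838 + 39*(-32 - 2) = 1725838 + 39*(-34) = 1725838 - 1326 = 1724512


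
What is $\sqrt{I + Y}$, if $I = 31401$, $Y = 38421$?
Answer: $9 \sqrt{862} \approx 264.24$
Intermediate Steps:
$\sqrt{I + Y} = \sqrt{31401 + 38421} = \sqrt{69822} = 9 \sqrt{862}$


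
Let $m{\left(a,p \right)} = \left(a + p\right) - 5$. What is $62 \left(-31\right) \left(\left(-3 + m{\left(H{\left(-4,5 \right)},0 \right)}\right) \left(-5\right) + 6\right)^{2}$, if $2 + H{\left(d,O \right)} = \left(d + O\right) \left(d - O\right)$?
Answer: $-19606322$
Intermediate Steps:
$H{\left(d,O \right)} = -2 + \left(O + d\right) \left(d - O\right)$ ($H{\left(d,O \right)} = -2 + \left(d + O\right) \left(d - O\right) = -2 + \left(O + d\right) \left(d - O\right)$)
$m{\left(a,p \right)} = -5 + a + p$
$62 \left(-31\right) \left(\left(-3 + m{\left(H{\left(-4,5 \right)},0 \right)}\right) \left(-5\right) + 6\right)^{2} = 62 \left(-31\right) \left(\left(-3 - 16\right) \left(-5\right) + 6\right)^{2} = - 1922 \left(\left(-3 - 16\right) \left(-5\right) + 6\right)^{2} = - 1922 \left(\left(-19\right) \left(-5\right) + 6\right)^{2} = - 1922 \left(95 + 6\right)^{2} = - 1922 \cdot 101^{2} = \left(-1922\right) 10201 = -19606322$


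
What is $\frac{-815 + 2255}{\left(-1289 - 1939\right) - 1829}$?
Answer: $- \frac{1440}{5057} \approx -0.28475$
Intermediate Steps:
$\frac{-815 + 2255}{\left(-1289 - 1939\right) - 1829} = \frac{1440}{\left(-1289 - 1939\right) - 1829} = \frac{1440}{-3228 - 1829} = \frac{1440}{-5057} = 1440 \left(- \frac{1}{5057}\right) = - \frac{1440}{5057}$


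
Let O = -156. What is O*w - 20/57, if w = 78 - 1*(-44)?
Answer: -1084844/57 ≈ -19032.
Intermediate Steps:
w = 122 (w = 78 + 44 = 122)
O*w - 20/57 = -156*122 - 20/57 = -19032 - 20*1/57 = -19032 - 20/57 = -1084844/57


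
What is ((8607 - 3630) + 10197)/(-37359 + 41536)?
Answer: 15174/4177 ≈ 3.6328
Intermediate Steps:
((8607 - 3630) + 10197)/(-37359 + 41536) = (4977 + 10197)/4177 = 15174*(1/4177) = 15174/4177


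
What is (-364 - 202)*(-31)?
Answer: 17546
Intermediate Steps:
(-364 - 202)*(-31) = -566*(-31) = 17546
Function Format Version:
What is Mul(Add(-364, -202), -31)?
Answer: 17546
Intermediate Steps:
Mul(Add(-364, -202), -31) = Mul(-566, -31) = 17546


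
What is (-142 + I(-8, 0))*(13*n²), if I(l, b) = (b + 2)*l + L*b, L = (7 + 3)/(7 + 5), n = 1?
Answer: -2054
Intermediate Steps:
L = ⅚ (L = 10/12 = 10*(1/12) = ⅚ ≈ 0.83333)
I(l, b) = 5*b/6 + l*(2 + b) (I(l, b) = (b + 2)*l + 5*b/6 = (2 + b)*l + 5*b/6 = l*(2 + b) + 5*b/6 = 5*b/6 + l*(2 + b))
(-142 + I(-8, 0))*(13*n²) = (-142 + (2*(-8) + (⅚)*0 + 0*(-8)))*(13*1²) = (-142 + (-16 + 0 + 0))*(13*1) = (-142 - 16)*13 = -158*13 = -2054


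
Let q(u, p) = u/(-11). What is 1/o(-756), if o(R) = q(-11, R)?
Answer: 1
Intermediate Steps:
q(u, p) = -u/11 (q(u, p) = u*(-1/11) = -u/11)
o(R) = 1 (o(R) = -1/11*(-11) = 1)
1/o(-756) = 1/1 = 1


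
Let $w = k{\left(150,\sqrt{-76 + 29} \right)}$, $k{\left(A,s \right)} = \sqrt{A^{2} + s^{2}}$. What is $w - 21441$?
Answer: $-21441 + \sqrt{22453} \approx -21291.0$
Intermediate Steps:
$w = \sqrt{22453}$ ($w = \sqrt{150^{2} + \left(\sqrt{-76 + 29}\right)^{2}} = \sqrt{22500 + \left(\sqrt{-47}\right)^{2}} = \sqrt{22500 + \left(i \sqrt{47}\right)^{2}} = \sqrt{22500 - 47} = \sqrt{22453} \approx 149.84$)
$w - 21441 = \sqrt{22453} - 21441 = -21441 + \sqrt{22453}$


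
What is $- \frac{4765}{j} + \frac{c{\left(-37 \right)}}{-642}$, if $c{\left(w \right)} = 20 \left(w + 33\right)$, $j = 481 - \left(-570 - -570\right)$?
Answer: $- \frac{1510325}{154401} \approx -9.7818$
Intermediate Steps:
$j = 481$ ($j = 481 - \left(-570 + 570\right) = 481 - 0 = 481 + 0 = 481$)
$c{\left(w \right)} = 660 + 20 w$ ($c{\left(w \right)} = 20 \left(33 + w\right) = 660 + 20 w$)
$- \frac{4765}{j} + \frac{c{\left(-37 \right)}}{-642} = - \frac{4765}{481} + \frac{660 + 20 \left(-37\right)}{-642} = \left(-4765\right) \frac{1}{481} + \left(660 - 740\right) \left(- \frac{1}{642}\right) = - \frac{4765}{481} - - \frac{40}{321} = - \frac{4765}{481} + \frac{40}{321} = - \frac{1510325}{154401}$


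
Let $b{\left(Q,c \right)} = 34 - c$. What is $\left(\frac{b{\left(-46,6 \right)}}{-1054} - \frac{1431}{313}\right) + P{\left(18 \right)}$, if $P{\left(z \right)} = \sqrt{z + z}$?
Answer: $\frac{231187}{164951} \approx 1.4016$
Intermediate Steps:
$P{\left(z \right)} = \sqrt{2} \sqrt{z}$ ($P{\left(z \right)} = \sqrt{2 z} = \sqrt{2} \sqrt{z}$)
$\left(\frac{b{\left(-46,6 \right)}}{-1054} - \frac{1431}{313}\right) + P{\left(18 \right)} = \left(\frac{34 - 6}{-1054} - \frac{1431}{313}\right) + \sqrt{2} \sqrt{18} = \left(\left(34 - 6\right) \left(- \frac{1}{1054}\right) - \frac{1431}{313}\right) + \sqrt{2} \cdot 3 \sqrt{2} = \left(28 \left(- \frac{1}{1054}\right) - \frac{1431}{313}\right) + 6 = \left(- \frac{14}{527} - \frac{1431}{313}\right) + 6 = - \frac{758519}{164951} + 6 = \frac{231187}{164951}$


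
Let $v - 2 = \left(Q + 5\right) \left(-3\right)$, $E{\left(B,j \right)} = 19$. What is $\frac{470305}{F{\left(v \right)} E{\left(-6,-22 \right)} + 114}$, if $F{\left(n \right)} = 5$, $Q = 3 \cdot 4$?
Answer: $\frac{42755}{19} \approx 2250.3$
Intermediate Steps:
$Q = 12$
$v = -49$ ($v = 2 + \left(12 + 5\right) \left(-3\right) = 2 + 17 \left(-3\right) = 2 - 51 = -49$)
$\frac{470305}{F{\left(v \right)} E{\left(-6,-22 \right)} + 114} = \frac{470305}{5 \cdot 19 + 114} = \frac{470305}{95 + 114} = \frac{470305}{209} = 470305 \cdot \frac{1}{209} = \frac{42755}{19}$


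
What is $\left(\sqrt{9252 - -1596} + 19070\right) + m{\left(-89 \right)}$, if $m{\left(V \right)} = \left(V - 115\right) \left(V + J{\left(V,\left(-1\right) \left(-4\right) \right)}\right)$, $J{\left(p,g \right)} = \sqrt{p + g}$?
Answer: $37226 + 4 \sqrt{678} - 204 i \sqrt{85} \approx 37330.0 - 1880.8 i$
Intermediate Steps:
$J{\left(p,g \right)} = \sqrt{g + p}$
$m{\left(V \right)} = \left(-115 + V\right) \left(V + \sqrt{4 + V}\right)$ ($m{\left(V \right)} = \left(V - 115\right) \left(V + \sqrt{\left(-1\right) \left(-4\right) + V}\right) = \left(-115 + V\right) \left(V + \sqrt{4 + V}\right)$)
$\left(\sqrt{9252 - -1596} + 19070\right) + m{\left(-89 \right)} = \left(\sqrt{9252 - -1596} + 19070\right) - \left(-10235 - 7921 + 204 \sqrt{4 - 89}\right) = \left(\sqrt{9252 + \left(-2728 + 4324\right)} + 19070\right) + \left(7921 + 10235 - 115 \sqrt{-85} - 89 \sqrt{-85}\right) = \left(\sqrt{9252 + 1596} + 19070\right) + \left(7921 + 10235 - 115 i \sqrt{85} - 89 i \sqrt{85}\right) = \left(\sqrt{10848} + 19070\right) + \left(7921 + 10235 - 115 i \sqrt{85} - 89 i \sqrt{85}\right) = \left(4 \sqrt{678} + 19070\right) + \left(18156 - 204 i \sqrt{85}\right) = \left(19070 + 4 \sqrt{678}\right) + \left(18156 - 204 i \sqrt{85}\right) = 37226 + 4 \sqrt{678} - 204 i \sqrt{85}$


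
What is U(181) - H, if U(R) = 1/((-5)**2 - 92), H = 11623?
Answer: -778742/67 ≈ -11623.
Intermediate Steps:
U(R) = -1/67 (U(R) = 1/(25 - 92) = 1/(-67) = -1/67)
U(181) - H = -1/67 - 1*11623 = -1/67 - 11623 = -778742/67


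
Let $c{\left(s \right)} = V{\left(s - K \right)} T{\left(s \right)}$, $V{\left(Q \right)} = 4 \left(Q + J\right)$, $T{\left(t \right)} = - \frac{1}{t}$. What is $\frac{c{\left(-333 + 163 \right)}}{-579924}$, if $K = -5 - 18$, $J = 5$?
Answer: $\frac{71}{12323385} \approx 5.7614 \cdot 10^{-6}$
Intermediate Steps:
$K = -23$ ($K = -5 - 18 = -23$)
$V{\left(Q \right)} = 20 + 4 Q$ ($V{\left(Q \right)} = 4 \left(Q + 5\right) = 4 \left(5 + Q\right) = 20 + 4 Q$)
$c{\left(s \right)} = - \frac{112 + 4 s}{s}$ ($c{\left(s \right)} = \left(20 + 4 \left(s - -23\right)\right) \left(- \frac{1}{s}\right) = \left(20 + 4 \left(s + 23\right)\right) \left(- \frac{1}{s}\right) = \left(20 + 4 \left(23 + s\right)\right) \left(- \frac{1}{s}\right) = \left(20 + \left(92 + 4 s\right)\right) \left(- \frac{1}{s}\right) = \left(112 + 4 s\right) \left(- \frac{1}{s}\right) = - \frac{112 + 4 s}{s}$)
$\frac{c{\left(-333 + 163 \right)}}{-579924} = \frac{-4 - \frac{112}{-333 + 163}}{-579924} = \left(-4 - \frac{112}{-170}\right) \left(- \frac{1}{579924}\right) = \left(-4 - - \frac{56}{85}\right) \left(- \frac{1}{579924}\right) = \left(-4 + \frac{56}{85}\right) \left(- \frac{1}{579924}\right) = \left(- \frac{284}{85}\right) \left(- \frac{1}{579924}\right) = \frac{71}{12323385}$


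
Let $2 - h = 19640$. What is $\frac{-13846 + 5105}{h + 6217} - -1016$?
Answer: $\frac{13644477}{13421} \approx 1016.7$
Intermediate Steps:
$h = -19638$ ($h = 2 - 19640 = -19638$)
$\frac{-13846 + 5105}{h + 6217} - -1016 = \frac{-13846 + 5105}{-19638 + 6217} - -1016 = - \frac{8741}{-13421} + 1016 = \left(-8741\right) \left(- \frac{1}{13421}\right) + 1016 = \frac{8741}{13421} + 1016 = \frac{13644477}{13421}$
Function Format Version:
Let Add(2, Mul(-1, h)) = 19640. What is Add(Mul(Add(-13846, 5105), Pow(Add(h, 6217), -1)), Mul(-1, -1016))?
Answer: Rational(13644477, 13421) ≈ 1016.7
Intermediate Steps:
h = -19638 (h = Add(2, Mul(-1, 19640)) = Add(2, -19640) = -19638)
Add(Mul(Add(-13846, 5105), Pow(Add(h, 6217), -1)), Mul(-1, -1016)) = Add(Mul(Add(-13846, 5105), Pow(Add(-19638, 6217), -1)), Mul(-1, -1016)) = Add(Mul(-8741, Pow(-13421, -1)), 1016) = Add(Mul(-8741, Rational(-1, 13421)), 1016) = Add(Rational(8741, 13421), 1016) = Rational(13644477, 13421)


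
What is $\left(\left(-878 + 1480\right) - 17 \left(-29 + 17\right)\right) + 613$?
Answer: $1419$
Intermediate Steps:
$\left(\left(-878 + 1480\right) - 17 \left(-29 + 17\right)\right) + 613 = \left(602 - -204\right) + 613 = \left(602 + 204\right) + 613 = 806 + 613 = 1419$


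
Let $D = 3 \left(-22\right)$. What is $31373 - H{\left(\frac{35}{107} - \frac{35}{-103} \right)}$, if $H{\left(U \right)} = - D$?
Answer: $31307$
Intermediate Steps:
$D = -66$
$H{\left(U \right)} = 66$ ($H{\left(U \right)} = \left(-1\right) \left(-66\right) = 66$)
$31373 - H{\left(\frac{35}{107} - \frac{35}{-103} \right)} = 31373 - 66 = 31307$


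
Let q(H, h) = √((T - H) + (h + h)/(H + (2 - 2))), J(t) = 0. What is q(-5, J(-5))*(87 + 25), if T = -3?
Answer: 112*√2 ≈ 158.39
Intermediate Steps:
q(H, h) = √(-3 - H + 2*h/H) (q(H, h) = √((-3 - H) + (h + h)/(H + (2 - 2))) = √((-3 - H) + (2*h)/(H + 0)) = √((-3 - H) + (2*h)/H) = √((-3 - H) + 2*h/H) = √(-3 - H + 2*h/H))
q(-5, J(-5))*(87 + 25) = √(-3 - 1*(-5) + 2*0/(-5))*(87 + 25) = √(-3 + 5 + 2*0*(-⅕))*112 = √(-3 + 5 + 0)*112 = √2*112 = 112*√2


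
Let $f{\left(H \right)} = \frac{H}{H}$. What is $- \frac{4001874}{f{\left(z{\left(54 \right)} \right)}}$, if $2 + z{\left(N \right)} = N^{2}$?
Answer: $-4001874$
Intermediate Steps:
$z{\left(N \right)} = -2 + N^{2}$
$f{\left(H \right)} = 1$
$- \frac{4001874}{f{\left(z{\left(54 \right)} \right)}} = - \frac{4001874}{1} = \left(-4001874\right) 1 = -4001874$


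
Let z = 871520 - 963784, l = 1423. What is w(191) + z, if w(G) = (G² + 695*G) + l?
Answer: 78385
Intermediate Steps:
w(G) = 1423 + G² + 695*G (w(G) = (G² + 695*G) + 1423 = 1423 + G² + 695*G)
z = -92264
w(191) + z = (1423 + 191² + 695*191) - 92264 = (1423 + 36481 + 132745) - 92264 = 170649 - 92264 = 78385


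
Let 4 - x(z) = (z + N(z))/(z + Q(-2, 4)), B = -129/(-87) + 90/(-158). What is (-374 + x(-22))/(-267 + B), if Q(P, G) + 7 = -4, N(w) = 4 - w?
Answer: 27963946/20116965 ≈ 1.3901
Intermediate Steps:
Q(P, G) = -11 (Q(P, G) = -7 - 4 = -11)
B = 2092/2291 (B = -129*(-1/87) + 90*(-1/158) = 43/29 - 45/79 = 2092/2291 ≈ 0.91314)
x(z) = 4 - 4/(-11 + z) (x(z) = 4 - (z + (4 - z))/(z - 11) = 4 - 4/(-11 + z))
(-374 + x(-22))/(-267 + B) = (-374 + 4*(-12 - 22)/(-11 - 22))/(-267 + 2092/2291) = (-374 + 4*(-34)/(-33))/(-609605/2291) = (-374 + 4*(-1/33)*(-34))*(-2291/609605) = (-374 + 136/33)*(-2291/609605) = -12206/33*(-2291/609605) = 27963946/20116965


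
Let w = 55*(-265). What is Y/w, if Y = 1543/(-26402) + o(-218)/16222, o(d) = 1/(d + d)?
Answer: 5456672229/1360837538823400 ≈ 4.0098e-6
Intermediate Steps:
o(d) = 1/(2*d)
Y = -5456672229/93367927192 (Y = 1543/(-26402) + ((½)/(-218))/16222 = 1543*(-1/26402) + ((½)*(-1/218))*(1/16222) = -1543/26402 - 1/436*1/16222 = -1543/26402 - 1/7072792 = -5456672229/93367927192 ≈ -0.058443)
w = -14575
Y/w = -5456672229/93367927192/(-14575) = -5456672229/93367927192*(-1/14575) = 5456672229/1360837538823400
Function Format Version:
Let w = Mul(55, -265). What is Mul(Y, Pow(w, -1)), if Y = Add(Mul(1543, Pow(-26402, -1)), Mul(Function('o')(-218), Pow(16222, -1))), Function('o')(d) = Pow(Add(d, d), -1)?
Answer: Rational(5456672229, 1360837538823400) ≈ 4.0098e-6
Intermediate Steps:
Function('o')(d) = Mul(Rational(1, 2), Pow(d, -1)) (Function('o')(d) = Pow(Mul(2, d), -1) = Mul(Rational(1, 2), Pow(d, -1)))
Y = Rational(-5456672229, 93367927192) (Y = Add(Mul(1543, Pow(-26402, -1)), Mul(Mul(Rational(1, 2), Pow(-218, -1)), Pow(16222, -1))) = Add(Mul(1543, Rational(-1, 26402)), Mul(Mul(Rational(1, 2), Rational(-1, 218)), Rational(1, 16222))) = Add(Rational(-1543, 26402), Mul(Rational(-1, 436), Rational(1, 16222))) = Add(Rational(-1543, 26402), Rational(-1, 7072792)) = Rational(-5456672229, 93367927192) ≈ -0.058443)
w = -14575
Mul(Y, Pow(w, -1)) = Mul(Rational(-5456672229, 93367927192), Pow(-14575, -1)) = Mul(Rational(-5456672229, 93367927192), Rational(-1, 14575)) = Rational(5456672229, 1360837538823400)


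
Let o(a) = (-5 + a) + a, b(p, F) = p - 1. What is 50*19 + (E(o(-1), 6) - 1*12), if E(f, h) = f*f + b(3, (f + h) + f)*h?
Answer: 999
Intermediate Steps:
b(p, F) = -1 + p
o(a) = -5 + 2*a
E(f, h) = f**2 + 2*h (E(f, h) = f*f + (-1 + 3)*h = f**2 + 2*h)
50*19 + (E(o(-1), 6) - 1*12) = 50*19 + (((-5 + 2*(-1))**2 + 2*6) - 1*12) = 950 + (((-5 - 2)**2 + 12) - 12) = 950 + (((-7)**2 + 12) - 12) = 950 + ((49 + 12) - 12) = 950 + (61 - 12) = 950 + 49 = 999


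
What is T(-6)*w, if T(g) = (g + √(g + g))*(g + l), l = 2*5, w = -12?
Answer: 288 - 96*I*√3 ≈ 288.0 - 166.28*I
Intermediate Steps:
l = 10
T(g) = (10 + g)*(g + √2*√g) (T(g) = (g + √(g + g))*(g + 10) = (g + √(2*g))*(10 + g) = (g + √2*√g)*(10 + g) = (10 + g)*(g + √2*√g))
T(-6)*w = ((-6)² + 10*(-6) + √2*(-6)^(3/2) + 10*√2*√(-6))*(-12) = (36 - 60 + √2*(-6*I*√6) + 10*√2*(I*√6))*(-12) = (36 - 60 - 12*I*√3 + 20*I*√3)*(-12) = (-24 + 8*I*√3)*(-12) = 288 - 96*I*√3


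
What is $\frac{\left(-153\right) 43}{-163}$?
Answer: $\frac{6579}{163} \approx 40.362$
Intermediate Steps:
$\frac{\left(-153\right) 43}{-163} = \left(-6579\right) \left(- \frac{1}{163}\right) = \frac{6579}{163}$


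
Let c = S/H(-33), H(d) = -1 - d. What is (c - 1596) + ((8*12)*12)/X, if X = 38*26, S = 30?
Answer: -6299079/3952 ≈ -1593.9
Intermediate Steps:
c = 15/16 (c = 30/(-1 - 1*(-33)) = 30/(-1 + 33) = 30/32 = 30*(1/32) = 15/16 ≈ 0.93750)
X = 988
(c - 1596) + ((8*12)*12)/X = (15/16 - 1596) + ((8*12)*12)/988 = -25521/16 + (96*12)*(1/988) = -25521/16 + 1152*(1/988) = -25521/16 + 288/247 = -6299079/3952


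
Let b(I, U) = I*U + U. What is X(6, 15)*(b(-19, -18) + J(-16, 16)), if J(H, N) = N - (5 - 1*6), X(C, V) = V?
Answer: 5115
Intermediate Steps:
b(I, U) = U + I*U
J(H, N) = 1 + N (J(H, N) = N - (5 - 6) = N - 1*(-1) = N + 1 = 1 + N)
X(6, 15)*(b(-19, -18) + J(-16, 16)) = 15*(-18*(1 - 19) + (1 + 16)) = 15*(-18*(-18) + 17) = 15*(324 + 17) = 15*341 = 5115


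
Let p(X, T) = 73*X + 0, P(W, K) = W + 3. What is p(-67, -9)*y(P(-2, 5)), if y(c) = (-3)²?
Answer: -44019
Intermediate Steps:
P(W, K) = 3 + W
y(c) = 9
p(X, T) = 73*X
p(-67, -9)*y(P(-2, 5)) = (73*(-67))*9 = -4891*9 = -44019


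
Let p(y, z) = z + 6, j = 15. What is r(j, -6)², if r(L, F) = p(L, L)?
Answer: 441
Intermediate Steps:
p(y, z) = 6 + z
r(L, F) = 6 + L
r(j, -6)² = (6 + 15)² = 21² = 441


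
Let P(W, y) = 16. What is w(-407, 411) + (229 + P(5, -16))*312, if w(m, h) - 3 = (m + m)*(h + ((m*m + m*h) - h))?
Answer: 1401635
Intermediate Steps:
w(m, h) = 3 + 2*m*(m**2 + h*m) (w(m, h) = 3 + (m + m)*(h + ((m*m + m*h) - h)) = 3 + (2*m)*(h + ((m**2 + h*m) - h)) = 3 + (2*m)*(h + (m**2 - h + h*m)) = 3 + (2*m)*(m**2 + h*m) = 3 + 2*m*(m**2 + h*m))
w(-407, 411) + (229 + P(5, -16))*312 = (3 + 2*(-407)**3 + 2*411*(-407)**2) + (229 + 16)*312 = (3 + 2*(-67419143) + 2*411*165649) + 245*312 = (3 - 134838286 + 136163478) + 76440 = 1325195 + 76440 = 1401635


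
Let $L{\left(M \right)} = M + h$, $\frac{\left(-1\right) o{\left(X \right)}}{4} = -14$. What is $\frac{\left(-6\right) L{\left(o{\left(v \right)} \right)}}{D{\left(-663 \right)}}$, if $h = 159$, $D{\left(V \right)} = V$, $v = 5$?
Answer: $\frac{430}{221} \approx 1.9457$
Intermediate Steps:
$o{\left(X \right)} = 56$ ($o{\left(X \right)} = \left(-4\right) \left(-14\right) = 56$)
$L{\left(M \right)} = 159 + M$ ($L{\left(M \right)} = M + 159 = 159 + M$)
$\frac{\left(-6\right) L{\left(o{\left(v \right)} \right)}}{D{\left(-663 \right)}} = \frac{\left(-6\right) \left(159 + 56\right)}{-663} = \left(-6\right) 215 \left(- \frac{1}{663}\right) = \left(-1290\right) \left(- \frac{1}{663}\right) = \frac{430}{221}$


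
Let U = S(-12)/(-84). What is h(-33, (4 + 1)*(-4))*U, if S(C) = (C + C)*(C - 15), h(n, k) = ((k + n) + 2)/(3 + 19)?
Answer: 1377/77 ≈ 17.883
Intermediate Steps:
h(n, k) = 1/11 + k/22 + n/22 (h(n, k) = (2 + k + n)/22 = (2 + k + n)*(1/22) = 1/11 + k/22 + n/22)
S(C) = 2*C*(-15 + C) (S(C) = (2*C)*(-15 + C) = 2*C*(-15 + C))
U = -54/7 (U = (2*(-12)*(-15 - 12))/(-84) = (2*(-12)*(-27))*(-1/84) = 648*(-1/84) = -54/7 ≈ -7.7143)
h(-33, (4 + 1)*(-4))*U = (1/11 + ((4 + 1)*(-4))/22 + (1/22)*(-33))*(-54/7) = (1/11 + (5*(-4))/22 - 3/2)*(-54/7) = (1/11 + (1/22)*(-20) - 3/2)*(-54/7) = (1/11 - 10/11 - 3/2)*(-54/7) = -51/22*(-54/7) = 1377/77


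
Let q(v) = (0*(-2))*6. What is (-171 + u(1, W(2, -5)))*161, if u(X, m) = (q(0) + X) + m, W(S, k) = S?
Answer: -27048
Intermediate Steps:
q(v) = 0 (q(v) = 0*6 = 0)
u(X, m) = X + m (u(X, m) = (0 + X) + m = X + m)
(-171 + u(1, W(2, -5)))*161 = (-171 + (1 + 2))*161 = (-171 + 3)*161 = -168*161 = -27048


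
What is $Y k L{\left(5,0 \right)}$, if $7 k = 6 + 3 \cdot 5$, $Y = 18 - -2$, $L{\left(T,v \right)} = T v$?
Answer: $0$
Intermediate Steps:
$Y = 20$ ($Y = 18 + 2 = 20$)
$k = 3$ ($k = \frac{6 + 3 \cdot 5}{7} = \frac{6 + 15}{7} = \frac{1}{7} \cdot 21 = 3$)
$Y k L{\left(5,0 \right)} = 20 \cdot 3 \cdot 5 \cdot 0 = 60 \cdot 0 = 0$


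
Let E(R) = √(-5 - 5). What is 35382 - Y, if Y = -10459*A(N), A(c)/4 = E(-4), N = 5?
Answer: 35382 + 41836*I*√10 ≈ 35382.0 + 1.323e+5*I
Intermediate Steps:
E(R) = I*√10 (E(R) = √(-10) = I*√10)
A(c) = 4*I*√10 (A(c) = 4*(I*√10) = 4*I*√10)
Y = -41836*I*√10 ≈ -1.323e+5*I
35382 - Y = 35382 - (-41836)*I*√10 = 35382 + 41836*I*√10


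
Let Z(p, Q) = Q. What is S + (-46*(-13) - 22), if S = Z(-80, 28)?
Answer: 604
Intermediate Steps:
S = 28
S + (-46*(-13) - 22) = 28 + (-46*(-13) - 22) = 28 + (598 - 22) = 28 + 576 = 604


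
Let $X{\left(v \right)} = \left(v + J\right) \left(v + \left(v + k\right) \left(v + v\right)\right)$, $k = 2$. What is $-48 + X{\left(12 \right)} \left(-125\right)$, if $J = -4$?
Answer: $-348048$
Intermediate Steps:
$X{\left(v \right)} = \left(-4 + v\right) \left(v + 2 v \left(2 + v\right)\right)$ ($X{\left(v \right)} = \left(v - 4\right) \left(v + \left(v + 2\right) \left(v + v\right)\right) = \left(-4 + v\right) \left(v + \left(2 + v\right) 2 v\right) = \left(-4 + v\right) \left(v + 2 v \left(2 + v\right)\right)$)
$-48 + X{\left(12 \right)} \left(-125\right) = -48 + 12 \left(-20 - 36 + 2 \cdot 12^{2}\right) \left(-125\right) = -48 + 12 \left(-20 - 36 + 2 \cdot 144\right) \left(-125\right) = -48 + 12 \left(-20 - 36 + 288\right) \left(-125\right) = -48 + 12 \cdot 232 \left(-125\right) = -48 + 2784 \left(-125\right) = -48 - 348000 = -348048$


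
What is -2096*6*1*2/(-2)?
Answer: 12576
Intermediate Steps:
-2096*6*1*2/(-2) = -12576*2*(-1/2) = -12576*(-1) = -2096*(-6) = 12576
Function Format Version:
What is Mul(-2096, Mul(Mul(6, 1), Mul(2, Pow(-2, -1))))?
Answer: 12576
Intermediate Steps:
Mul(-2096, Mul(Mul(6, 1), Mul(2, Pow(-2, -1)))) = Mul(-2096, Mul(6, Mul(2, Rational(-1, 2)))) = Mul(-2096, Mul(6, -1)) = Mul(-2096, -6) = 12576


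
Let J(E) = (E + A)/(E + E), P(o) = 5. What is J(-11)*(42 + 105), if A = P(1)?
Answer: 441/11 ≈ 40.091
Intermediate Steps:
A = 5
J(E) = (5 + E)/(2*E) (J(E) = (E + 5)/(E + E) = (5 + E)/((2*E)) = (5 + E)*(1/(2*E)) = (5 + E)/(2*E))
J(-11)*(42 + 105) = ((½)*(5 - 11)/(-11))*(42 + 105) = ((½)*(-1/11)*(-6))*147 = (3/11)*147 = 441/11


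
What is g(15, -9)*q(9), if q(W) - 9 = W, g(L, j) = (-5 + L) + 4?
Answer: 252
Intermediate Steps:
g(L, j) = -1 + L
q(W) = 9 + W
g(15, -9)*q(9) = (-1 + 15)*(9 + 9) = 14*18 = 252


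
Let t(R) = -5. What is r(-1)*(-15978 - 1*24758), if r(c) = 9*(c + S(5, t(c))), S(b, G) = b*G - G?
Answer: 7699104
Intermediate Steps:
S(b, G) = -G + G*b (S(b, G) = G*b - G = -G + G*b)
r(c) = -180 + 9*c (r(c) = 9*(c - 5*(-1 + 5)) = 9*(c - 5*4) = 9*(c - 20) = 9*(-20 + c) = -180 + 9*c)
r(-1)*(-15978 - 1*24758) = (-180 + 9*(-1))*(-15978 - 1*24758) = (-180 - 9)*(-15978 - 24758) = -189*(-40736) = 7699104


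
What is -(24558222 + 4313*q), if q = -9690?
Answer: 17234748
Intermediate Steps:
-(24558222 + 4313*q) = -4313/(1/(-9690 + 5694)) = -4313/(1/(-3996)) = -4313/(-1/3996) = -4313*(-3996) = 17234748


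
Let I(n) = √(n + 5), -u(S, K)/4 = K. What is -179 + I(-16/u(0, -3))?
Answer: -179 + √33/3 ≈ -177.09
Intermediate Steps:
u(S, K) = -4*K
I(n) = √(5 + n)
-179 + I(-16/u(0, -3)) = -179 + √(5 - 16/((-4*(-3)))) = -179 + √(5 - 16/12) = -179 + √(5 - 16*1/12) = -179 + √(5 - 4/3) = -179 + √(11/3) = -179 + √33/3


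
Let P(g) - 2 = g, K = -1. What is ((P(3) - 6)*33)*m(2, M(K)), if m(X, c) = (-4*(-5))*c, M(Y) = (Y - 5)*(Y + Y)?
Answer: -7920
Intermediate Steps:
P(g) = 2 + g
M(Y) = 2*Y*(-5 + Y) (M(Y) = (-5 + Y)*(2*Y) = 2*Y*(-5 + Y))
m(X, c) = 20*c
((P(3) - 6)*33)*m(2, M(K)) = (((2 + 3) - 6)*33)*(20*(2*(-1)*(-5 - 1))) = ((5 - 6)*33)*(20*(2*(-1)*(-6))) = (-1*33)*(20*12) = -33*240 = -7920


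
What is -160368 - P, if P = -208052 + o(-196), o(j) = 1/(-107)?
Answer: 5102189/107 ≈ 47684.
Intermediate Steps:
o(j) = -1/107
P = -22261565/107 (P = -208052 - 1/107 = -22261565/107 ≈ -2.0805e+5)
-160368 - P = -160368 - 1*(-22261565/107) = -160368 + 22261565/107 = 5102189/107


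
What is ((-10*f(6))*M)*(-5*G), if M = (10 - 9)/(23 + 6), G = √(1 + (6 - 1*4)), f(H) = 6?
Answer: 300*√3/29 ≈ 17.918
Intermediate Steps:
G = √3 (G = √(1 + (6 - 4)) = √(1 + 2) = √3 ≈ 1.7320)
M = 1/29 ≈ 0.034483
((-10*f(6))*M)*(-5*G) = (-10*6*(1/29))*(-5*√3) = (-60*1/29)*(-5*√3) = -(-300)*√3/29 = 300*√3/29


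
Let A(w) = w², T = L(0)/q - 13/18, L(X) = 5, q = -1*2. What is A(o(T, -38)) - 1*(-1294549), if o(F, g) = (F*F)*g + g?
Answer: 9721057285/6561 ≈ 1.4816e+6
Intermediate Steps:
q = -2
T = -29/9 (T = 5/(-2) - 13/18 = 5*(-½) - 13*1/18 = -5/2 - 13/18 = -29/9 ≈ -3.2222)
o(F, g) = g + g*F² (o(F, g) = F²*g + g = g*F² + g = g + g*F²)
A(o(T, -38)) - 1*(-1294549) = (-38*(1 + (-29/9)²))² - 1*(-1294549) = (-38*(1 + 841/81))² + 1294549 = (-38*922/81)² + 1294549 = (-35036/81)² + 1294549 = 1227521296/6561 + 1294549 = 9721057285/6561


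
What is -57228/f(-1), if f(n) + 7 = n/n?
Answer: 9538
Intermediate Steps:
f(n) = -6 (f(n) = -7 + n/n = -7 + 1 = -6)
-57228/f(-1) = -57228/(-6) = -57228*(-1/6) = 9538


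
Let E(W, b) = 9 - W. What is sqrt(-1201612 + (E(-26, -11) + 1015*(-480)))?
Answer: I*sqrt(1688777) ≈ 1299.5*I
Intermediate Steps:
sqrt(-1201612 + (E(-26, -11) + 1015*(-480))) = sqrt(-1201612 + ((9 - 1*(-26)) + 1015*(-480))) = sqrt(-1201612 + ((9 + 26) - 487200)) = sqrt(-1201612 + (35 - 487200)) = sqrt(-1201612 - 487165) = sqrt(-1688777) = I*sqrt(1688777)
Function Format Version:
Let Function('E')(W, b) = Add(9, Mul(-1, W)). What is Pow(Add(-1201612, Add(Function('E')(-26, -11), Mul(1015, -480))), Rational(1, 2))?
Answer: Mul(I, Pow(1688777, Rational(1, 2))) ≈ Mul(1299.5, I)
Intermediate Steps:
Pow(Add(-1201612, Add(Function('E')(-26, -11), Mul(1015, -480))), Rational(1, 2)) = Pow(Add(-1201612, Add(Add(9, Mul(-1, -26)), Mul(1015, -480))), Rational(1, 2)) = Pow(Add(-1201612, Add(Add(9, 26), -487200)), Rational(1, 2)) = Pow(Add(-1201612, Add(35, -487200)), Rational(1, 2)) = Pow(Add(-1201612, -487165), Rational(1, 2)) = Pow(-1688777, Rational(1, 2)) = Mul(I, Pow(1688777, Rational(1, 2)))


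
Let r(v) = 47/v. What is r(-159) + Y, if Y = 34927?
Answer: 5553346/159 ≈ 34927.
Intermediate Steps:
r(-159) + Y = 47/(-159) + 34927 = 47*(-1/159) + 34927 = -47/159 + 34927 = 5553346/159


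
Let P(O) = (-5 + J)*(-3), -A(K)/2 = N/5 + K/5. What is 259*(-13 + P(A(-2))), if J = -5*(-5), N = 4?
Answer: -18907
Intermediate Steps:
J = 25
A(K) = -8/5 - 2*K/5 (A(K) = -2*(4/5 + K/5) = -8/5 - 2*K/5)
P(O) = -60 (P(O) = (-5 + 25)*(-3) = 20*(-3) = -60)
259*(-13 + P(A(-2))) = 259*(-13 - 60) = 259*(-73) = -18907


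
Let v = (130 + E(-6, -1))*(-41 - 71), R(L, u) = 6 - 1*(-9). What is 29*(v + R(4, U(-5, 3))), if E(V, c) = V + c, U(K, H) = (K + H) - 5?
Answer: -399069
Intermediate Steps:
U(K, H) = -5 + H + K (U(K, H) = (H + K) - 5 = -5 + H + K)
R(L, u) = 15 (R(L, u) = 6 + 9 = 15)
v = -13776 (v = (130 + (-6 - 1))*(-41 - 71) = (130 - 7)*(-112) = 123*(-112) = -13776)
29*(v + R(4, U(-5, 3))) = 29*(-13776 + 15) = 29*(-13761) = -399069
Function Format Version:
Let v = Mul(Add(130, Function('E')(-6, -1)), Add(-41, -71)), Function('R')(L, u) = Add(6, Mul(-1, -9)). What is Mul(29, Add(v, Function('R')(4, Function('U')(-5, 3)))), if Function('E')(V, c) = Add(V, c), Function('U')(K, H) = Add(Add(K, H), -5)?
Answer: -399069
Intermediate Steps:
Function('U')(K, H) = Add(-5, H, K) (Function('U')(K, H) = Add(Add(H, K), -5) = Add(-5, H, K))
Function('R')(L, u) = 15 (Function('R')(L, u) = Add(6, 9) = 15)
v = -13776 (v = Mul(Add(130, Add(-6, -1)), Add(-41, -71)) = Mul(Add(130, -7), -112) = Mul(123, -112) = -13776)
Mul(29, Add(v, Function('R')(4, Function('U')(-5, 3)))) = Mul(29, Add(-13776, 15)) = Mul(29, -13761) = -399069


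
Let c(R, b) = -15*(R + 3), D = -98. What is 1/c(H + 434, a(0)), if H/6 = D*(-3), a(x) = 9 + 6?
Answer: -1/33015 ≈ -3.0289e-5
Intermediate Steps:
a(x) = 15
H = 1764 (H = 6*(-98*(-3)) = 6*294 = 1764)
c(R, b) = -45 - 15*R (c(R, b) = -15*(3 + R) = -45 - 15*R)
1/c(H + 434, a(0)) = 1/(-45 - 15*(1764 + 434)) = 1/(-45 - 15*2198) = 1/(-45 - 32970) = 1/(-33015) = -1/33015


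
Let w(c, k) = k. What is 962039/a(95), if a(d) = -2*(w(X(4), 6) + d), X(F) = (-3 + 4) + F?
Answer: -962039/202 ≈ -4762.6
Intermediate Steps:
X(F) = 1 + F
a(d) = -12 - 2*d (a(d) = -2*(6 + d) = -12 - 2*d)
962039/a(95) = 962039/(-12 - 2*95) = 962039/(-12 - 190) = 962039/(-202) = 962039*(-1/202) = -962039/202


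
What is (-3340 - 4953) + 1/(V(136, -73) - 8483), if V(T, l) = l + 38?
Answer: -70639775/8518 ≈ -8293.0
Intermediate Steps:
V(T, l) = 38 + l
(-3340 - 4953) + 1/(V(136, -73) - 8483) = (-3340 - 4953) + 1/((38 - 73) - 8483) = -8293 + 1/(-35 - 8483) = -8293 + 1/(-8518) = -8293 - 1/8518 = -70639775/8518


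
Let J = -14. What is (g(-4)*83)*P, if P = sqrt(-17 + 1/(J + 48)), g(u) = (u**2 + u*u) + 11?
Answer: 3569*I*sqrt(19618)/34 ≈ 14703.0*I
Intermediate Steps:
g(u) = 11 + 2*u**2 (g(u) = (u**2 + u**2) + 11 = 2*u**2 + 11 = 11 + 2*u**2)
P = I*sqrt(19618)/34 (P = sqrt(-17 + 1/(-14 + 48)) = sqrt(-17 + 1/34) = sqrt(-577/34) = I*sqrt(19618)/34 ≈ 4.1195*I)
(g(-4)*83)*P = ((11 + 2*(-4)**2)*83)*(I*sqrt(19618)/34) = ((11 + 2*16)*83)*(I*sqrt(19618)/34) = ((11 + 32)*83)*(I*sqrt(19618)/34) = (43*83)*(I*sqrt(19618)/34) = 3569*(I*sqrt(19618)/34) = 3569*I*sqrt(19618)/34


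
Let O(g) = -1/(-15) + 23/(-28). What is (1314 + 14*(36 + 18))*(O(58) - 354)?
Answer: -10280793/14 ≈ -7.3434e+5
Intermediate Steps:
O(g) = -317/420 (O(g) = -1*(-1/15) + 23*(-1/28) = 1/15 - 23/28 = -317/420)
(1314 + 14*(36 + 18))*(O(58) - 354) = (1314 + 14*(36 + 18))*(-317/420 - 354) = (1314 + 14*54)*(-148997/420) = (1314 + 756)*(-148997/420) = 2070*(-148997/420) = -10280793/14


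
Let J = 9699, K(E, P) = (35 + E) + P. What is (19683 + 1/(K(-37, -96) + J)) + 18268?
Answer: 364367552/9601 ≈ 37951.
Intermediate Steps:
K(E, P) = 35 + E + P
(19683 + 1/(K(-37, -96) + J)) + 18268 = (19683 + 1/((35 - 37 - 96) + 9699)) + 18268 = (19683 + 1/(-98 + 9699)) + 18268 = (19683 + 1/9601) + 18268 = 188976484/9601 + 18268 = 364367552/9601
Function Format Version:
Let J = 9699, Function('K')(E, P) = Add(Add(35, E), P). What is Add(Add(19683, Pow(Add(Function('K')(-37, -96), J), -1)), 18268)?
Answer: Rational(364367552, 9601) ≈ 37951.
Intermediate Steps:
Function('K')(E, P) = Add(35, E, P)
Add(Add(19683, Pow(Add(Function('K')(-37, -96), J), -1)), 18268) = Add(Add(19683, Pow(Add(Add(35, -37, -96), 9699), -1)), 18268) = Add(Add(19683, Pow(Add(-98, 9699), -1)), 18268) = Add(Add(19683, Pow(9601, -1)), 18268) = Add(Add(19683, Rational(1, 9601)), 18268) = Add(Rational(188976484, 9601), 18268) = Rational(364367552, 9601)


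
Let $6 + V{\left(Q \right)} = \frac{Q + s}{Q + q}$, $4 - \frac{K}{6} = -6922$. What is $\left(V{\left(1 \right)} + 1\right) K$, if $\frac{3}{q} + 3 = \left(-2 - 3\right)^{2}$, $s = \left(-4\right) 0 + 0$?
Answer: $- \frac{4280268}{25} \approx -1.7121 \cdot 10^{5}$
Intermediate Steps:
$K = 41556$ ($K = 24 - -41532 = 24 + 41532 = 41556$)
$s = 0$ ($s = 0 + 0 = 0$)
$q = \frac{3}{22}$ ($q = \frac{3}{-3 + \left(-2 - 3\right)^{2}} = \frac{3}{-3 + \left(-5\right)^{2}} = \frac{3}{-3 + 25} = \frac{3}{22} \approx 0.13636$)
$V{\left(Q \right)} = -6 + \frac{Q}{\frac{3}{22} + Q}$ ($V{\left(Q \right)} = -6 + \frac{Q + 0}{Q + \frac{3}{22}} = -6 + \frac{Q}{\frac{3}{22} + Q}$)
$\left(V{\left(1 \right)} + 1\right) K = \left(\frac{2 \left(-9 - 55\right)}{3 + 22 \cdot 1} + 1\right) 41556 = \left(\frac{2 \left(-9 - 55\right)}{3 + 22} + 1\right) 41556 = \left(2 \cdot \frac{1}{25} \left(-64\right) + 1\right) 41556 = \left(- \frac{128}{25} + 1\right) 41556 = \left(- \frac{103}{25}\right) 41556 = - \frac{4280268}{25}$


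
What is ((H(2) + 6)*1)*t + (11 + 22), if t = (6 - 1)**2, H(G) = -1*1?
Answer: 158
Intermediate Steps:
H(G) = -1
t = 25 (t = 5**2 = 25)
((H(2) + 6)*1)*t + (11 + 22) = ((-1 + 6)*1)*25 + (11 + 22) = (5*1)*25 + 33 = 5*25 + 33 = 125 + 33 = 158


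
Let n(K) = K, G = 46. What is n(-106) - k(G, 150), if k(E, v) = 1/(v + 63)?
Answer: -22579/213 ≈ -106.00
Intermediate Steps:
k(E, v) = 1/(63 + v)
n(-106) - k(G, 150) = -106 - 1/(63 + 150) = -106 - 1/213 = -22579/213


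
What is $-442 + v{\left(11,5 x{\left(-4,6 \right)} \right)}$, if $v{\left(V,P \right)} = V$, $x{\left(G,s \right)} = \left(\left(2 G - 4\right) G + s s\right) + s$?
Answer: $-431$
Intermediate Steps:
$x{\left(G,s \right)} = s + s^{2} + G \left(-4 + 2 G\right)$ ($x{\left(G,s \right)} = \left(\left(-4 + 2 G\right) G + s^{2}\right) + s = \left(G \left(-4 + 2 G\right) + s^{2}\right) + s = \left(s^{2} + G \left(-4 + 2 G\right)\right) + s = s + s^{2} + G \left(-4 + 2 G\right)$)
$-442 + v{\left(11,5 x{\left(-4,6 \right)} \right)} = -442 + 11 = -431$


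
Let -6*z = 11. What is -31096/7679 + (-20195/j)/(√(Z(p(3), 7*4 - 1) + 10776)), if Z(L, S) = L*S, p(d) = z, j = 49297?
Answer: -31096/7679 - 20195*√42906/1057568541 ≈ -4.0534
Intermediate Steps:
z = -11/6 (z = -⅙*11 = -11/6 ≈ -1.8333)
p(d) = -11/6
-31096/7679 + (-20195/j)/(√(Z(p(3), 7*4 - 1) + 10776)) = -31096/7679 + (-20195/49297)/(√(-11*(7*4 - 1)/6 + 10776)) = -31096*1/7679 + (-20195*1/49297)/(√(-11*(28 - 1)/6 + 10776)) = -31096/7679 - 20195/(49297*√(-11/6*27 + 10776)) = -31096/7679 - 20195/(49297*√(-99/2 + 10776)) = -31096/7679 - 20195*√42906/21453/49297 = -31096/7679 - 20195*√42906/1057568541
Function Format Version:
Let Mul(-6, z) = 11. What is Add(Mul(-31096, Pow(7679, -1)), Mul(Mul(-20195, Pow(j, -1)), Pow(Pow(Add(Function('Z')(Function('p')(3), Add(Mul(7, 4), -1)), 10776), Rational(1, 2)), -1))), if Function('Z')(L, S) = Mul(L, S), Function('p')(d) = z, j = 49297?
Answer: Add(Rational(-31096, 7679), Mul(Rational(-20195, 1057568541), Pow(42906, Rational(1, 2)))) ≈ -4.0534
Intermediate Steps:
z = Rational(-11, 6) (z = Mul(Rational(-1, 6), 11) = Rational(-11, 6) ≈ -1.8333)
Function('p')(d) = Rational(-11, 6)
Add(Mul(-31096, Pow(7679, -1)), Mul(Mul(-20195, Pow(j, -1)), Pow(Pow(Add(Function('Z')(Function('p')(3), Add(Mul(7, 4), -1)), 10776), Rational(1, 2)), -1))) = Add(Mul(-31096, Pow(7679, -1)), Mul(Mul(-20195, Pow(49297, -1)), Pow(Pow(Add(Mul(Rational(-11, 6), Add(Mul(7, 4), -1)), 10776), Rational(1, 2)), -1))) = Add(Mul(-31096, Rational(1, 7679)), Mul(Mul(-20195, Rational(1, 49297)), Pow(Pow(Add(Mul(Rational(-11, 6), Add(28, -1)), 10776), Rational(1, 2)), -1))) = Add(Rational(-31096, 7679), Mul(Rational(-20195, 49297), Pow(Pow(Add(Mul(Rational(-11, 6), 27), 10776), Rational(1, 2)), -1))) = Add(Rational(-31096, 7679), Mul(Rational(-20195, 49297), Pow(Pow(Add(Rational(-99, 2), 10776), Rational(1, 2)), -1))) = Add(Rational(-31096, 7679), Mul(Rational(-20195, 49297), Pow(Pow(Rational(21453, 2), Rational(1, 2)), -1))) = Add(Rational(-31096, 7679), Mul(Rational(-20195, 49297), Pow(Mul(Rational(1, 2), Pow(42906, Rational(1, 2))), -1))) = Add(Rational(-31096, 7679), Mul(Rational(-20195, 49297), Mul(Rational(1, 21453), Pow(42906, Rational(1, 2))))) = Add(Rational(-31096, 7679), Mul(Rational(-20195, 1057568541), Pow(42906, Rational(1, 2))))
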